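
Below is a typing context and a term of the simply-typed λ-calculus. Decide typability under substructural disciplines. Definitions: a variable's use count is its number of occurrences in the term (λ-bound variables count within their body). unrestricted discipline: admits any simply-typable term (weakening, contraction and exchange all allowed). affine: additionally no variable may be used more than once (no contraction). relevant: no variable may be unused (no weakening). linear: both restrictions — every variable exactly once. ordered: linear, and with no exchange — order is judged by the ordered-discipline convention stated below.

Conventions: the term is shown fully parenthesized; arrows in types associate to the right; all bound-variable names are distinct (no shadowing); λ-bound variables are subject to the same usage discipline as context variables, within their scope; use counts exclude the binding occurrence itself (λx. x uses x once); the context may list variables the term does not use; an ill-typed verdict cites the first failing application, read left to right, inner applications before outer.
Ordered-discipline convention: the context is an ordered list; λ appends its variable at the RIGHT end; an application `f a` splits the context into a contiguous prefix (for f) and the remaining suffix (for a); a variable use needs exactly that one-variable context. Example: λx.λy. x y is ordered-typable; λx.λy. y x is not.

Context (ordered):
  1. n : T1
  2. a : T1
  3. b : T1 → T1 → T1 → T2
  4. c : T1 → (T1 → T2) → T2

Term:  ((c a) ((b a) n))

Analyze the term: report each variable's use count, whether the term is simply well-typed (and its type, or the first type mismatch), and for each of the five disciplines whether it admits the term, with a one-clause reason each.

variable uses: n=1, a=2, b=1, c=1
uses in reading order: c, a, b, a, n
typing: ✓ — T2
ordered: ✗ — uses contraction: a ×2
linear: ✗ — uses contraction: a ×2
affine: ✗ — uses contraction: a ×2
relevant: ✓ — every one of n, a, b, c appears
unrestricted: ✓ — typability at T2 is all that's needed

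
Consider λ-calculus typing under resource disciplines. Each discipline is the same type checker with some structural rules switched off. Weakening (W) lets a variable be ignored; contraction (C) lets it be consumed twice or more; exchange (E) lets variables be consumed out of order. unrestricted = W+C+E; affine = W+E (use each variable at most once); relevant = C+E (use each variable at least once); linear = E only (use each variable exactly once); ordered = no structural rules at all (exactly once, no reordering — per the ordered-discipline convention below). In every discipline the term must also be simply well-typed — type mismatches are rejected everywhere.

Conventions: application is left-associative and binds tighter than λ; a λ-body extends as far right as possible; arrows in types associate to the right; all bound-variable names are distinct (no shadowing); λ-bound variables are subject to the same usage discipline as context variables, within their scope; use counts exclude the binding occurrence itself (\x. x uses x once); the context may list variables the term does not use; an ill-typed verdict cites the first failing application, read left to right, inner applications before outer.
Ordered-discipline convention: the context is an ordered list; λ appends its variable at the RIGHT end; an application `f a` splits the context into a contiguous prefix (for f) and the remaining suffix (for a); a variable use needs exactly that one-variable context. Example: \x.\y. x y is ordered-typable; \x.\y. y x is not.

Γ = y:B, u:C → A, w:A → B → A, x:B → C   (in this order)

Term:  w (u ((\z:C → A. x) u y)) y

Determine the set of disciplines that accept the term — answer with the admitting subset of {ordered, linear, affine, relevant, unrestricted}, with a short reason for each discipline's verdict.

admitting disciplines: unrestricted
variable uses: y: 2×; u: 2×; w: 1×; x: 1×; z [bound]: 0×
uses in reading order: w, u, x, u, y, y
typing: well-typed — term : A
ordered: ✗ — uses contraction: y ×2, u ×2; unused: z — weakening required
linear: ✗ — uses contraction: y ×2, u ×2; unused: z — weakening required
affine: ✗ — uses contraction: y ×2, u ×2
relevant: ✗ — unused: z — weakening required
unrestricted: ✓ — simply typable at A; W, C, E all held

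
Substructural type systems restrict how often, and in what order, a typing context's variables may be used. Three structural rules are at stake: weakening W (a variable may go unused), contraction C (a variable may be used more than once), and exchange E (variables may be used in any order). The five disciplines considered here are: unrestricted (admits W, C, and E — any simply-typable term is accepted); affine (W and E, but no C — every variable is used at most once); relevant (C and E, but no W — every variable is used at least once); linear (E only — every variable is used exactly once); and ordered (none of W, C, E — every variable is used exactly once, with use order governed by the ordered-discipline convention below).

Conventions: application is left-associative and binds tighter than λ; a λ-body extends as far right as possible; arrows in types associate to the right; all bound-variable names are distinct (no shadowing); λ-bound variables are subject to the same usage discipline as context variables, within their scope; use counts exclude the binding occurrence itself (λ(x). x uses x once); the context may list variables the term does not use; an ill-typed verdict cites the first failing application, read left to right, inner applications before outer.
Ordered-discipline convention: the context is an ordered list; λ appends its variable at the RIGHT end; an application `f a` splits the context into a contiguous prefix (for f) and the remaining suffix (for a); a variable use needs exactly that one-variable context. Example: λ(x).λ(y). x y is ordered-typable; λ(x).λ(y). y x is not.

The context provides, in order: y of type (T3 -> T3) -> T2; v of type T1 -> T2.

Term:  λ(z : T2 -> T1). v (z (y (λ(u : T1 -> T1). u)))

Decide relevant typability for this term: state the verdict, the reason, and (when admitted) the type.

no — a type mismatch blocks all five
use counts: y: 1×, v: 1×, z (bound): 1×, u (bound): 1×
use order (left to right): v, z, y, u
typing: ill-typed: a function awaiting T3 -> T3 gets (T1 -> T1) -> T1 -> T1
all disciplines: ordered ✗, linear ✗, affine ✗, relevant ✗, unrestricted ✗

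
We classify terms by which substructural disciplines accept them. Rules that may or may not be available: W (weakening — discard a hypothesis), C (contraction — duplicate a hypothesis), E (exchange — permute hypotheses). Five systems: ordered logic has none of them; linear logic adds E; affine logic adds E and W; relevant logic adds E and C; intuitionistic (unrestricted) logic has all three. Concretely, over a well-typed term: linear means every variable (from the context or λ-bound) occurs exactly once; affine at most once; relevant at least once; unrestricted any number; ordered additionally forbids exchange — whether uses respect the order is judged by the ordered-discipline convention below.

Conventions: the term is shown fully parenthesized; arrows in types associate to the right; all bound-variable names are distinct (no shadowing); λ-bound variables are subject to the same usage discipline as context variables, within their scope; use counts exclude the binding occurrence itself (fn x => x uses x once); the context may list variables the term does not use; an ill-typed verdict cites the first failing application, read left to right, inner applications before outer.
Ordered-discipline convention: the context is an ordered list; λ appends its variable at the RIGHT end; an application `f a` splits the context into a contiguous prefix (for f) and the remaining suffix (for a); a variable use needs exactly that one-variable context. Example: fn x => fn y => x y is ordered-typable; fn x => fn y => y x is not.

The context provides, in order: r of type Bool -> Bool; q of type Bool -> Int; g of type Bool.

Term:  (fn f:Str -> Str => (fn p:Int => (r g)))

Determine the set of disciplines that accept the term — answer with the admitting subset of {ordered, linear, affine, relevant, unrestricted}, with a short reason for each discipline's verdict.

admitted in: affine, unrestricted
counts: r: 1×; q: 0×; g: 1×; f (bound): 0×; p (bound): 0×
uses in reading order: r, g
typing: the term checks, with type (Str -> Str) -> Int -> Bool
ordered: ✗ — q, f, p never used (weakening)
linear: ✗ — q, f, p never used (weakening)
affine: ✓ — none of r, q, g, f, p used more than once
relevant: ✗ — q, f, p never used (weakening)
unrestricted: ✓ — well-typed at (Str -> Str) -> Int -> Bool; no restrictions here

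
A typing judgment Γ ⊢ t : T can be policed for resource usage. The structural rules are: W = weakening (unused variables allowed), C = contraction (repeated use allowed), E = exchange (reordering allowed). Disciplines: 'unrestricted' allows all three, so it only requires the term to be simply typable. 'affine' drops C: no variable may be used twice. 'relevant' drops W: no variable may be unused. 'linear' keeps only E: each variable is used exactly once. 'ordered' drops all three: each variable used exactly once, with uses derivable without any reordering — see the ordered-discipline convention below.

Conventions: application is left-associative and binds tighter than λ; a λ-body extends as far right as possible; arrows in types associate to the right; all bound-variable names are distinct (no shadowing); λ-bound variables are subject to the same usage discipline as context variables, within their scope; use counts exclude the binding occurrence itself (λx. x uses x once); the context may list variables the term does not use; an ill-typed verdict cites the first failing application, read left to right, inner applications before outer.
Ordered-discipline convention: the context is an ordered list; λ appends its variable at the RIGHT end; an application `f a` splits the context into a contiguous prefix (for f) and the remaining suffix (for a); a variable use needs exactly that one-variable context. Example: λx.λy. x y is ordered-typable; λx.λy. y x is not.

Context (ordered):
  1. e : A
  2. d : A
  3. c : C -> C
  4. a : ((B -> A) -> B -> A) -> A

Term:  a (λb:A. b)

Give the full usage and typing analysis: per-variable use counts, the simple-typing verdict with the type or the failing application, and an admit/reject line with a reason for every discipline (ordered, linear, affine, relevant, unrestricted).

variable uses: e ×0; d ×0; c ×0; a ×1; b (bound) ×1
uses in reading order: a, b
typing: ill-typed: argument of type A -> A where (B -> A) -> B -> A is required
ordered: ✗, fails simple typing
linear: ✗, a type mismatch blocks all five
affine: ✗, the type mismatch rejects it
relevant: ✗, not simply typable
unrestricted: ✗, fails simple typing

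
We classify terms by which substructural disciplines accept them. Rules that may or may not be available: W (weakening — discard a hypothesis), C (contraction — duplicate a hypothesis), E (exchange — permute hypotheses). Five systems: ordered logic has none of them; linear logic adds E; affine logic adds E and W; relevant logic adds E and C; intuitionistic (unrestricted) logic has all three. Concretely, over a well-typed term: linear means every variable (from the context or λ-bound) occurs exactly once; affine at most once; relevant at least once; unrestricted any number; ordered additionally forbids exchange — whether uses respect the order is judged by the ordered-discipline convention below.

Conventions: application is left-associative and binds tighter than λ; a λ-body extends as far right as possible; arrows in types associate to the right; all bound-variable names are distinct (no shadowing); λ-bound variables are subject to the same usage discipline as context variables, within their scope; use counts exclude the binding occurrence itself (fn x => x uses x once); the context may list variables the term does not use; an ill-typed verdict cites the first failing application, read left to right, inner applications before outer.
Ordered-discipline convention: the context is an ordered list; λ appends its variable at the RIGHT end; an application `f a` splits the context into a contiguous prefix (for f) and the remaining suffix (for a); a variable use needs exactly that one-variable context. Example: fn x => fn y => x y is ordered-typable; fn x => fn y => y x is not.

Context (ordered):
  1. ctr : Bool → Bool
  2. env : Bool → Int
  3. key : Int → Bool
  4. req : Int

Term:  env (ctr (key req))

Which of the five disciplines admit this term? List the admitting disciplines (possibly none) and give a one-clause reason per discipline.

admitted in: linear, affine, relevant, unrestricted
usage: ctr: 1×; env: 1×; key: 1×; req: 1×
use order (left to right): env, ctr, key, req
typing: well-typed at Int
ordered: ✗ — no contiguous prefix/suffix split fits env, ctr, key, req
linear: ✓ — ctr, env, key, req: one use apiece
affine: ✓ — none of ctr, env, key, req used more than once
relevant: ✓ — ctr, env, key, req: all used, weakening unneeded
unrestricted: ✓ — simply typable at Int; W, C, E all held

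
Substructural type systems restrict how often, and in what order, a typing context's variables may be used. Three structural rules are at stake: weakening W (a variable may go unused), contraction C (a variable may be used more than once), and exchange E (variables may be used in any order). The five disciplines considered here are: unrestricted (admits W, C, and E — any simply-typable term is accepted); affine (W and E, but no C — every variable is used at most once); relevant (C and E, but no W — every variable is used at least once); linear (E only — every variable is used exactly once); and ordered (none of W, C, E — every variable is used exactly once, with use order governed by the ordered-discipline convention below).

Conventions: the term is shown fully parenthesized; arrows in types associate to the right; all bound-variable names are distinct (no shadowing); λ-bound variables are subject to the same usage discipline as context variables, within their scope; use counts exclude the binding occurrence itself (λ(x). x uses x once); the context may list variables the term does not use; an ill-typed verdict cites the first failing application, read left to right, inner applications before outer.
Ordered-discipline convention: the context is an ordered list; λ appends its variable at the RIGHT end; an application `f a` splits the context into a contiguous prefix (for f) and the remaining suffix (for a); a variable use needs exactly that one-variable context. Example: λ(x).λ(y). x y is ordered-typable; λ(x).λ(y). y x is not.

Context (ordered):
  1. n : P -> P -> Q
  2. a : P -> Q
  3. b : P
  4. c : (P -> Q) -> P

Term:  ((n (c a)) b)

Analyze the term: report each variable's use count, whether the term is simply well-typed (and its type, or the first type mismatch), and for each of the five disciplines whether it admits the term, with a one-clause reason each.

use counts: n=1, a=1, b=1, c=1
use order (left to right): n, c, a, b
typing: well-typed at Q
ordered ✗ (no ordered split (uses run n, c, a, b))
linear ✓ (exactly-once usage across n, a, b, c)
affine ✓ (none of n, a, b, c used more than once)
relevant ✓ (every one of n, a, b, c appears)
unrestricted ✓ (type-checks (Q) and nothing is barred)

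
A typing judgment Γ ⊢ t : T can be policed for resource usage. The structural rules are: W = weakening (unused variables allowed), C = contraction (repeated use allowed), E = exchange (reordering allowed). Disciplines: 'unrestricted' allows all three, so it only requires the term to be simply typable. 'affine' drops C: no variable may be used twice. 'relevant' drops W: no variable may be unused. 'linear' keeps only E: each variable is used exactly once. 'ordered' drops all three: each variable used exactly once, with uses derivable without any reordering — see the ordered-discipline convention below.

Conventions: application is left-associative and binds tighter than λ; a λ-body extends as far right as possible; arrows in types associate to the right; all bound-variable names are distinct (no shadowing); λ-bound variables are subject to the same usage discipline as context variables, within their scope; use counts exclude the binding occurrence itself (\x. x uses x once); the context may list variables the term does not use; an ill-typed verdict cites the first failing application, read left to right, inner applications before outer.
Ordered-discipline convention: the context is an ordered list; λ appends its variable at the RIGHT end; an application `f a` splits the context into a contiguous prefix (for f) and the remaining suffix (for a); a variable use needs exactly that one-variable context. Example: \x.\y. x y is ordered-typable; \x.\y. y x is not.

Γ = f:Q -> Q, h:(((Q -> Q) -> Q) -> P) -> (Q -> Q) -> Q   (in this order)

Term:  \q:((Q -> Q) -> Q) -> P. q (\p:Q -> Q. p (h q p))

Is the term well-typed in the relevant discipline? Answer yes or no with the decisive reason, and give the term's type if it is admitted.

no — needs weakening: f unused
usage: f ×0, h ×1, q (bound) ×2, p (bound) ×2
use order (left to right): q, p, h, q, p
typing: the term checks, with type (((Q -> Q) -> Q) -> P) -> P
summary: ordered ✗ | linear ✗ | affine ✗ | relevant ✗ | unrestricted ✓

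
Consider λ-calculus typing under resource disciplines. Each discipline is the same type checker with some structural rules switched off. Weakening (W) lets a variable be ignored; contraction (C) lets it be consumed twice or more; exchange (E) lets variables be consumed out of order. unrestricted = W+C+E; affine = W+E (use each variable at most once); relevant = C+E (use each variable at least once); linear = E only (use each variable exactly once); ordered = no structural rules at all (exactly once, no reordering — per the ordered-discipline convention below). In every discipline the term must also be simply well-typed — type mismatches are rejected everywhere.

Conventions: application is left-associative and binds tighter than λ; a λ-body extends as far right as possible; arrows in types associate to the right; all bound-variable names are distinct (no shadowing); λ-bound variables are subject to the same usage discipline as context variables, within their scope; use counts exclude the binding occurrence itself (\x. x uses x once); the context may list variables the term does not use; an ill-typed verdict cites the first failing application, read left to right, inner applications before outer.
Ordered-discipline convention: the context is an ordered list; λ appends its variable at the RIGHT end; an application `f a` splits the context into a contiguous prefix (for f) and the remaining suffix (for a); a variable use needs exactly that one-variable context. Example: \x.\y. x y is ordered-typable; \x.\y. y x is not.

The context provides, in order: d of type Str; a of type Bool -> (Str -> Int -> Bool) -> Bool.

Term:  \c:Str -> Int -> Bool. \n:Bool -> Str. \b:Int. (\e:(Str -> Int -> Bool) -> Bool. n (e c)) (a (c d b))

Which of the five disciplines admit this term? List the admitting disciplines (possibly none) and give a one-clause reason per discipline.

admitted in: relevant, unrestricted
counts: d: 1, a: 1, c (λ-bound): 2, n (λ-bound): 1, b (λ-bound): 1, e (λ-bound): 1
order of uses: n, e, c, a, c, d, b
typing: well-typed at (Str -> Int -> Bool) -> (Bool -> Str) -> Int -> Str
ordered: ✗ — c ×2 used more than once (contraction)
linear: ✗ — c ×2 used more than once (contraction)
affine: ✗ — c ×2 used more than once (contraction)
relevant: ✓ — none of d, a, c, n, b, e goes unused
unrestricted: ✓ — simply typable at (Str -> Int -> Bool) -> (Bool -> Str) -> Int -> Str; W, C, E all held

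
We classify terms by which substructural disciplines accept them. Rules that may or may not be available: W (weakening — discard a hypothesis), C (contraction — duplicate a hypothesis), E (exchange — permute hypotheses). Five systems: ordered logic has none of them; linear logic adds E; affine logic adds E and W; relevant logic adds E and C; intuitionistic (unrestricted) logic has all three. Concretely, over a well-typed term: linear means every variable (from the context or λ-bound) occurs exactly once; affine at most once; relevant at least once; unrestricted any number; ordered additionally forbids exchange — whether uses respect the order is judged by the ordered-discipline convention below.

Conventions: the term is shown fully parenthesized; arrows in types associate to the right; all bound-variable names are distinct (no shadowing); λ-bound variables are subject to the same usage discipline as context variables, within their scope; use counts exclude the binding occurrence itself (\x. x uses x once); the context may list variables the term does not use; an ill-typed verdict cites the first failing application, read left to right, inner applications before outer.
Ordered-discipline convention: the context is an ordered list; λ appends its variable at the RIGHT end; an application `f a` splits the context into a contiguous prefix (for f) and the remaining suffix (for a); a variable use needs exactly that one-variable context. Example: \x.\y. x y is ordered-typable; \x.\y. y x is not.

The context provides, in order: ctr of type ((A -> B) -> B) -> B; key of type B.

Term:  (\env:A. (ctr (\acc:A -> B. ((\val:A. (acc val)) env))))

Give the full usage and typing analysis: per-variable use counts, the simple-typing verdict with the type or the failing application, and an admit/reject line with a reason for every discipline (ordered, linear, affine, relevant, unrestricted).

variable uses: ctr ×1; key ×0; env (λ-bound) ×1; acc (λ-bound) ×1; val (λ-bound) ×1
use order (left to right): ctr, acc, val, env
typing: the term checks, with type A -> B
ordered: ✗, key left unused
linear: ✗, key left unused
affine: ✓, ctr, key, env, acc, val: no repeats, contraction unneeded
relevant: ✗, key left unused
unrestricted: ✓, type-checks (A -> B) and nothing is barred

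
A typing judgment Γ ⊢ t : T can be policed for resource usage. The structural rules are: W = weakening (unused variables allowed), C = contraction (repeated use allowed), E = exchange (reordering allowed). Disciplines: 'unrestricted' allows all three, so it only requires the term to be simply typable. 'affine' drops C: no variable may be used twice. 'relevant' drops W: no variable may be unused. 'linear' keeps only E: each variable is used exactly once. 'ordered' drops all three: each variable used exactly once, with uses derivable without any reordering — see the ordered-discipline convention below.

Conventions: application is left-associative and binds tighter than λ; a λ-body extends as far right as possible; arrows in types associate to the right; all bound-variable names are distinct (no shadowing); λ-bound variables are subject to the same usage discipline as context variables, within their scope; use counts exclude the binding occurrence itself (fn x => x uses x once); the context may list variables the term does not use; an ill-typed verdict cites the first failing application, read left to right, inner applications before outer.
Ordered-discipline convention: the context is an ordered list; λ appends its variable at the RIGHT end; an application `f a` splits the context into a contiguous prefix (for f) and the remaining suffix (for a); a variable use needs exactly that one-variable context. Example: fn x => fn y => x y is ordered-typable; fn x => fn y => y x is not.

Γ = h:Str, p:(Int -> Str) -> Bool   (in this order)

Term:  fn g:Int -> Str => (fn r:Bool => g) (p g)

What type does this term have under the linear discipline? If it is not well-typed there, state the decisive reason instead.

not well-typed under linear — uses contraction: g ×2; needs weakening: h, r unused
counts: h: 0×; p: 1×; g [bound]: 2×; r [bound]: 0×
uses in reading order: g, p, g
typing: well-typed at (Int -> Str) -> Int -> Str
per-discipline verdicts: ordered ✗ | linear ✗ | affine ✗ | relevant ✗ | unrestricted ✓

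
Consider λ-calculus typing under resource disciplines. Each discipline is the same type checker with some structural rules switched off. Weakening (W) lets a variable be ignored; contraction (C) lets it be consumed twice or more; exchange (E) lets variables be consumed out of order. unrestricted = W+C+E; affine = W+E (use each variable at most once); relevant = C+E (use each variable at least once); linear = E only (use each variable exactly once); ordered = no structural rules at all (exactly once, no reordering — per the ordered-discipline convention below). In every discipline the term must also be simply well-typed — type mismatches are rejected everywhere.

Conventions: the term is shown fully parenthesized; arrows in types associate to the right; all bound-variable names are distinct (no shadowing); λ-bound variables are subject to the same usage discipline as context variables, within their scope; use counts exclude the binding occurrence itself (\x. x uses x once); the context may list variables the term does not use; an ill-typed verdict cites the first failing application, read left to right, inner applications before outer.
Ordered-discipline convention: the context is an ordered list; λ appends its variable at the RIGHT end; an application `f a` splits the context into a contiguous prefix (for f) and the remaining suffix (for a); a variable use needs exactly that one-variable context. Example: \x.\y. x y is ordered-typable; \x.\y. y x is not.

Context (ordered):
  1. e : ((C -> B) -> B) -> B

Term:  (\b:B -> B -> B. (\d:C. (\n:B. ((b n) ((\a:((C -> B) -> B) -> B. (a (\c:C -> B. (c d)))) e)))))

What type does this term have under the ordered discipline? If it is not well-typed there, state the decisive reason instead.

not well-typed under ordered — use order b, n, a, c, d, e needs exchange
counts: e=1; b [bound]=1; d [bound]=1; n [bound]=1; a [bound]=1; c [bound]=1
left-to-right use order: b, n, a, c, d, e
typing: the term checks, with type (B -> B -> B) -> C -> B -> B
per-discipline verdicts: ordered ✗ | linear ✓ | affine ✓ | relevant ✓ | unrestricted ✓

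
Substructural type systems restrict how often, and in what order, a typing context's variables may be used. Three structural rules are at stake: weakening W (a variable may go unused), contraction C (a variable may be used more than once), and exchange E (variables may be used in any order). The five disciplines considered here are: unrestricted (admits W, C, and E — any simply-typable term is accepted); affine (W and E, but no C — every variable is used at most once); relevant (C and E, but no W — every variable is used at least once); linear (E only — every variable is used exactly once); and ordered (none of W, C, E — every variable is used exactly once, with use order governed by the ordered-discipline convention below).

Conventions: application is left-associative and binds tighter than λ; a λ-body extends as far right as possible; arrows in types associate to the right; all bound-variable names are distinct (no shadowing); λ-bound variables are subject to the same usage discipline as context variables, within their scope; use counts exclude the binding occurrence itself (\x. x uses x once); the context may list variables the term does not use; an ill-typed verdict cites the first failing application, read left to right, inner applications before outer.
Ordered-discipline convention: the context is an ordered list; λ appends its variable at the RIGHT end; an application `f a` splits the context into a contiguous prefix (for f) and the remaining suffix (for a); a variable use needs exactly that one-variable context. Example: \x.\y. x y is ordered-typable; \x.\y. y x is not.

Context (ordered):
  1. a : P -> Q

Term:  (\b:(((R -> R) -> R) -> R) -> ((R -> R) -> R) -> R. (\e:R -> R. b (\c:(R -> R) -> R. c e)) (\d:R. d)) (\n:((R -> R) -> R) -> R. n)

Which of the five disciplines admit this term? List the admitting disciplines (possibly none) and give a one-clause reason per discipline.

admitted by: affine, unrestricted
counts: a: 0×, b (λ-bound): 1×, e (λ-bound): 1×, c (λ-bound): 1×, d (λ-bound): 1×, n (λ-bound): 1×
uses in reading order: b, c, e, d, n
typing: the term checks, with type ((R -> R) -> R) -> R
ordered: ✗ — unused: a — weakening required
linear: ✗ — unused: a — weakening required
affine: ✓ — none of a, b, e, c, d, n used more than once
relevant: ✗ — unused: a — weakening required
unrestricted: ✓ — typability at ((R -> R) -> R) -> R is all that's needed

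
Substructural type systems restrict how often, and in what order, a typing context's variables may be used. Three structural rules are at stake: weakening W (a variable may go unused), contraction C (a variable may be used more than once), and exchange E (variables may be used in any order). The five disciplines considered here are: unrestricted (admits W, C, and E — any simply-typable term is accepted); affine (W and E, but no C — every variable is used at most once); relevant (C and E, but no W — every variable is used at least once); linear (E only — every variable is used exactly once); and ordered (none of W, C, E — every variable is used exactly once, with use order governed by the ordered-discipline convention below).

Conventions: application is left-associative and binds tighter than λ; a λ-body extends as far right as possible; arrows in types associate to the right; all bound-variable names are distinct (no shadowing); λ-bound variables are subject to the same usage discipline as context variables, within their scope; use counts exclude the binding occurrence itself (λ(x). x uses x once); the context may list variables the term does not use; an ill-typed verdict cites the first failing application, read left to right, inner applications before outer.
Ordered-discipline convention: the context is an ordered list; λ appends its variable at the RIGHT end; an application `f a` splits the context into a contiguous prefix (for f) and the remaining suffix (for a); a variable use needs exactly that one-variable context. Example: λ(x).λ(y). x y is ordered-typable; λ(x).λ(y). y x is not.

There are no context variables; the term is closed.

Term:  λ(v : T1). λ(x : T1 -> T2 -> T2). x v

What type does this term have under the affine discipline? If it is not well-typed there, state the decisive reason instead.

term : T1 -> (T1 -> T2 -> T2) -> T2 -> T2
counts: v (λ-bound)=1, x (λ-bound)=1
order of uses: x, v
typing: well-typed at T1 -> (T1 -> T2 -> T2) -> T2 -> T2
across the five disciplines: ordered ✗, linear ✓, affine ✓, relevant ✓, unrestricted ✓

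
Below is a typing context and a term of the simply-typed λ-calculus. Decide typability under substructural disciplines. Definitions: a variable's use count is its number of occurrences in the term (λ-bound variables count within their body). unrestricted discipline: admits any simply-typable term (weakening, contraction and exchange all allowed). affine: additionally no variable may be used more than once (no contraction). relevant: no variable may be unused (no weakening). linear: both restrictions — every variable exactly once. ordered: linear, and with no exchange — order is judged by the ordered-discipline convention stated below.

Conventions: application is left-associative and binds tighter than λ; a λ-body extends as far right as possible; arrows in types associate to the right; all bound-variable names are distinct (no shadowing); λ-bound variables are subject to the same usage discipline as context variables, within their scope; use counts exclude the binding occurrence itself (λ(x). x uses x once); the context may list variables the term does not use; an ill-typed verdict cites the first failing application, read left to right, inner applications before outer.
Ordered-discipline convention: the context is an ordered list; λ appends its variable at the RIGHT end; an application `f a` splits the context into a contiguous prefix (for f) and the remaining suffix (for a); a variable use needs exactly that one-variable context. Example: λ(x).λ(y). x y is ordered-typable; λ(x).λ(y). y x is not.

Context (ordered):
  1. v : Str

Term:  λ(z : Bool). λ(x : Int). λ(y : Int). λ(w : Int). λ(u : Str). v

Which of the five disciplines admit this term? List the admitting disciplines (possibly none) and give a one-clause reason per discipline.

admitting disciplines: affine, unrestricted
counts: v: 1, z [bound]: 0, x [bound]: 0, y [bound]: 0, w [bound]: 0, u [bound]: 0
uses in reading order: v
typing: well-typed — term : Bool → Int → Int → Int → Str → Str
ordered ✗ (unused: z, x, y, w, u — weakening required)
linear ✗ (unused: z, x, y, w, u — weakening required)
affine ✓ (none of v, z, x, y, w, u used more than once)
relevant ✗ (unused: z, x, y, w, u — weakening required)
unrestricted ✓ (well-typed at Bool → Int → Int → Int → Str → Str; no restrictions here)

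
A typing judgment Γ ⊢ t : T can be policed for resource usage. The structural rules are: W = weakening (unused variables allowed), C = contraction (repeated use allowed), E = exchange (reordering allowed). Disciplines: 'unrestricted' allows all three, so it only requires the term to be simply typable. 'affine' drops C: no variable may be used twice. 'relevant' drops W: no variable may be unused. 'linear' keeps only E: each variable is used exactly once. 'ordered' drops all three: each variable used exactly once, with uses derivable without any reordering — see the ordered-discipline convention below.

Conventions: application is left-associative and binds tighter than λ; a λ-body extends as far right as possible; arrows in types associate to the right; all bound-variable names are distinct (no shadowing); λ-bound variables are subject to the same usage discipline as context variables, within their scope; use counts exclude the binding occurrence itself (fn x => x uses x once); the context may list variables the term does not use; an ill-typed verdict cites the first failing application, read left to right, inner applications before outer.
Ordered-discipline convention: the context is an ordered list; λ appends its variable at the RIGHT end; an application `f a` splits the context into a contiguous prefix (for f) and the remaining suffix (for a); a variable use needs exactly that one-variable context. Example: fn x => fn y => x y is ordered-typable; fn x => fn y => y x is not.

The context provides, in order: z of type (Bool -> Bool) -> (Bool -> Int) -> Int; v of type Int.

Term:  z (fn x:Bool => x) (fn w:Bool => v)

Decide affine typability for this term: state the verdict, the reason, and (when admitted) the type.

yes — z, v, x, w: no repeats, contraction unneeded; term : Int
variable uses: z: 1; v: 1; x (λ-bound): 1; w (λ-bound): 0
left-to-right use order: z, x, v
typing: ✓ — Int
summary: ordered ✗ | linear ✗ | affine ✓ | relevant ✗ | unrestricted ✓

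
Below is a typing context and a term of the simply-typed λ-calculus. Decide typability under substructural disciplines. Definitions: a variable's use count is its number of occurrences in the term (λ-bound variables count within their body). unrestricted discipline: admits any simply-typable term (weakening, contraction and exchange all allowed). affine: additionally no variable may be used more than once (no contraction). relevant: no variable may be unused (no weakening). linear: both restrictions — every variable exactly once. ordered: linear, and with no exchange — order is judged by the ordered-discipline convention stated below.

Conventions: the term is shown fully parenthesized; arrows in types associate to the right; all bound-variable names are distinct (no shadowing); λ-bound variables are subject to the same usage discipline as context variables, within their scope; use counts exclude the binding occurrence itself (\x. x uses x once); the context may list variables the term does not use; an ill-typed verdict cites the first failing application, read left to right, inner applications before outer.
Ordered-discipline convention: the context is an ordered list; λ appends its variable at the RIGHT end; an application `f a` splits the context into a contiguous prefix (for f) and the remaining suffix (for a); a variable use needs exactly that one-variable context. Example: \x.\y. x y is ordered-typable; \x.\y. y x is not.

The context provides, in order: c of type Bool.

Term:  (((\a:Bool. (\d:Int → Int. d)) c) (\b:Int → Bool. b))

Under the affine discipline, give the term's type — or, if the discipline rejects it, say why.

not well-typed under affine — not simply typable
usage: c: 1; a (bound): 0; d (bound): 1; b (bound): 1
left-to-right use order: d, c, b
typing: ill-typed: an argument (Int → Bool) → Int → Bool mismatches the expected Int → Int
summary: ordered ✗ | linear ✗ | affine ✗ | relevant ✗ | unrestricted ✗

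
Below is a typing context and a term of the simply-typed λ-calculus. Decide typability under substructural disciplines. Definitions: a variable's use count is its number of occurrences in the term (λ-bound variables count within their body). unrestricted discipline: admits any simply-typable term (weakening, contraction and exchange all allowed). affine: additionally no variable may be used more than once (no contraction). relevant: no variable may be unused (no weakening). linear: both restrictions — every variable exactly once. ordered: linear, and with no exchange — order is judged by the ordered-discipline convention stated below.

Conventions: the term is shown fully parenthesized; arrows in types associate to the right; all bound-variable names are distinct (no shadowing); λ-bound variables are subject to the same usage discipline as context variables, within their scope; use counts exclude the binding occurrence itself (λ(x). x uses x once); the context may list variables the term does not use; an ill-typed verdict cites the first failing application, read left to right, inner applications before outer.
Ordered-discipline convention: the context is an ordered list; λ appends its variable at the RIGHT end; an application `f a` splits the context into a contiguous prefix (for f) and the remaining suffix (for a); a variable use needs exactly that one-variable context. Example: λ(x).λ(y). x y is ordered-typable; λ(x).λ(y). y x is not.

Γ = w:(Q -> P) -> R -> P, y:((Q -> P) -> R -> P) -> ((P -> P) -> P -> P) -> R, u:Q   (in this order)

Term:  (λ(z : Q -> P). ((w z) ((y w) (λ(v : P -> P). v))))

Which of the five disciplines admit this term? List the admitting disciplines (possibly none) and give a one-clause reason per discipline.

admitted in: unrestricted
use counts: w: 2×; y: 1×; u: 0×; z (λ-bound): 1×; v (λ-bound): 1×
left-to-right use order: w, z, y, w, v
typing: well-typed at (Q -> P) -> P
ordered: ✗ — needs contraction — w ×2; u left unused
linear: ✗ — needs contraction — w ×2; u left unused
affine: ✗ — needs contraction — w ×2
relevant: ✗ — u left unused
unrestricted: ✓ — well-typed at (Q -> P) -> P; no restrictions here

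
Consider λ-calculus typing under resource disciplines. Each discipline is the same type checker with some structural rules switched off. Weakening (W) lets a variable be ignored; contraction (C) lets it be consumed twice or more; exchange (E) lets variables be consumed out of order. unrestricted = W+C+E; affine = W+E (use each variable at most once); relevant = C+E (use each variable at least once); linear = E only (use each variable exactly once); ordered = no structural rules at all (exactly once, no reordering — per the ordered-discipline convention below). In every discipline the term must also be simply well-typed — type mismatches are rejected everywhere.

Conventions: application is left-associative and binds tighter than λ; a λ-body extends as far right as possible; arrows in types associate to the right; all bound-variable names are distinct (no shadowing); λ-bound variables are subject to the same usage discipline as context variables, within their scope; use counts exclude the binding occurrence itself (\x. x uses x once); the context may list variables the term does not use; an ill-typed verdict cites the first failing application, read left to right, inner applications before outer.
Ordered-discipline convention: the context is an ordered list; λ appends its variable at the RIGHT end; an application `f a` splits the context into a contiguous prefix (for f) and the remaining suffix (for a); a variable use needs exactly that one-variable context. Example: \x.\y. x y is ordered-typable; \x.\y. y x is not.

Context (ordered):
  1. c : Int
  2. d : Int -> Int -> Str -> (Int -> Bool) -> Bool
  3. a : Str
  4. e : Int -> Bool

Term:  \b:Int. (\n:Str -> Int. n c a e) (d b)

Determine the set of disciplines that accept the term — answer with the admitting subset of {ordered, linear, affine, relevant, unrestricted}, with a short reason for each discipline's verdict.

admitted in: none
variable uses: c: 1, d: 1, a: 1, e: 1, b (bound): 1, n (bound): 1
left-to-right use order: n, c, a, e, d, b
typing: ill-typed: argument of type Int where Str is required
ordered: ✗, a type mismatch blocks all five
linear: ✗, the type mismatch rejects it
affine: ✗, not simply typable
relevant: ✗, fails simple typing
unrestricted: ✗, a type mismatch blocks all five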